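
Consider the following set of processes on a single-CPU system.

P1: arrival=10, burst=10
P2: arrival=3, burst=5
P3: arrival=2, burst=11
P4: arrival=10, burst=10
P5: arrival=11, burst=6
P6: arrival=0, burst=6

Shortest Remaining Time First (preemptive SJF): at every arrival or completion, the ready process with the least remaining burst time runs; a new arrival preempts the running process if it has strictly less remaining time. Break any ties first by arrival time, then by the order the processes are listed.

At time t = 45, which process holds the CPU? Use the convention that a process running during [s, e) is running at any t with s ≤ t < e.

Gantt: | P6 0-6 | P2 6-11 | P5 11-17 | P1 17-27 | P4 27-37 | P3 37-48 |
Completion: P1=27  P2=11  P3=48  P4=37  P5=17  P6=6
Turnaround (C−A): P1=17  P2=8  P3=46  P4=27  P5=6  P6=6

P3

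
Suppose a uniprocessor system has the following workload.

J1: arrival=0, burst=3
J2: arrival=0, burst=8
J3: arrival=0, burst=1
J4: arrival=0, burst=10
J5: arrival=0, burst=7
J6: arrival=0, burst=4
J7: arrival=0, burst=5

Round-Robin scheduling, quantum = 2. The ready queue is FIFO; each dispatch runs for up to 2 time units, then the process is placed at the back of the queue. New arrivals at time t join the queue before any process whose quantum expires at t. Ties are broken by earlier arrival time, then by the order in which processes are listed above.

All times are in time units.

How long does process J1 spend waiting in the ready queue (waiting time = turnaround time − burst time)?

Schedule: | J1 0-2 | J2 2-4 | J3 4-5 | J4 5-7 | J5 7-9 | J6 9-11 | J7 11-13 | J1 13-14 | J2 14-16 | J4 16-18 | J5 18-20 | J6 20-22 | J7 22-24 | J2 24-26 | J4 26-28 | J5 28-30 | J7 30-31 | J2 31-33 | J4 33-35 | J5 35-36 | J4 36-38 |
Completion: J1=14  J2=33  J3=5  J4=38  J5=36  J6=22  J7=31
Turnaround (C−A): J1=14  J2=33  J3=5  J4=38  J5=36  J6=22  J7=31
Waiting(J1) = turnaround − burst = 14 − 3 = 11

11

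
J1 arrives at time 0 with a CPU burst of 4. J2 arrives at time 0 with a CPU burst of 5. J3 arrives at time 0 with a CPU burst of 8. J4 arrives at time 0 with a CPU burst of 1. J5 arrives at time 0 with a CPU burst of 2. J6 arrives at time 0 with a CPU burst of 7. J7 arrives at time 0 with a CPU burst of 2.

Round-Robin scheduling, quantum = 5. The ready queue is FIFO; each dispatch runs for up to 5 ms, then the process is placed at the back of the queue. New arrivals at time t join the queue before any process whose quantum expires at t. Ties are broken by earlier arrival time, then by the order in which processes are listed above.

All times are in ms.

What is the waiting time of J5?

15

Timeline: | J1 0-4 | J2 4-9 | J3 9-14 | J4 14-15 | J5 15-17 | J6 17-22 | J7 22-24 | J3 24-27 | J6 27-29 |
Completion: J1=4  J2=9  J3=27  J4=15  J5=17  J6=29  J7=24
Waiting(J5) = turnaround − burst = 17 − 2 = 15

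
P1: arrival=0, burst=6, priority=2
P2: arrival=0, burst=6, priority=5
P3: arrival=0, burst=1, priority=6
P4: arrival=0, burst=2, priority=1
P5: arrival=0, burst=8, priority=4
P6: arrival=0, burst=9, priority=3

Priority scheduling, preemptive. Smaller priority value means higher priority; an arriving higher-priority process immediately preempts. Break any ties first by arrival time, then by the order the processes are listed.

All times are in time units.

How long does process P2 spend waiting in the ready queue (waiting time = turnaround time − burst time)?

25

Schedule: | P4 0-2 | P1 2-8 | P6 8-17 | P5 17-25 | P2 25-31 | P3 31-32 |
Completion: P1=8  P2=31  P3=32  P4=2  P5=25  P6=17
Turnaround (C−A): P1=8  P2=31  P3=32  P4=2  P5=25  P6=17
Waiting(P2) = turnaround − burst = 31 − 6 = 25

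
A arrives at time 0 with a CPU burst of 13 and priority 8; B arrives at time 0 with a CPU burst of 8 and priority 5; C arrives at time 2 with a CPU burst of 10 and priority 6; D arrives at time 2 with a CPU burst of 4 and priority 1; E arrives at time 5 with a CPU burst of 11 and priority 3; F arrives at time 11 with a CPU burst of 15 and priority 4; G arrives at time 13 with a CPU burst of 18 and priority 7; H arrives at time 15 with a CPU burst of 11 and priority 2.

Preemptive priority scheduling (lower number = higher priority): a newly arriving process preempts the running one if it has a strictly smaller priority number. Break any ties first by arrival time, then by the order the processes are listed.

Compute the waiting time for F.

17

Gantt: | B 0-2 | D 2-6 | E 6-15 | H 15-26 | E 26-28 | F 28-43 | B 43-49 | C 49-59 | G 59-77 | A 77-90 |
Completion: A=90  B=49  C=59  D=6  E=28  F=43  G=77  H=26
Turnaround (C−A): A=90  B=49  C=57  D=4  E=23  F=32  G=64  H=11
Waiting(F) = turnaround − burst = 32 − 15 = 17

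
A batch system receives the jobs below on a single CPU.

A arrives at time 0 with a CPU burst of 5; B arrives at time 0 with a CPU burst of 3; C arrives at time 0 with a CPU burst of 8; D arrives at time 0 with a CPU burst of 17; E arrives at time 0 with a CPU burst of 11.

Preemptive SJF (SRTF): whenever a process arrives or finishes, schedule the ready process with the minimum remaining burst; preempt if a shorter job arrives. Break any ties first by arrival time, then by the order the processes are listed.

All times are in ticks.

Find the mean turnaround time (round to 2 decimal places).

19.60

Timeline: | B 0-3 | A 3-8 | C 8-16 | E 16-27 | D 27-44 |
Completion: A=8  B=3  C=16  D=44  E=27
Turnaround times: A=8, B=3, C=16, D=44, E=27
Average turnaround = (8+3+16+44+27) / 5 = 98/5 = 19.60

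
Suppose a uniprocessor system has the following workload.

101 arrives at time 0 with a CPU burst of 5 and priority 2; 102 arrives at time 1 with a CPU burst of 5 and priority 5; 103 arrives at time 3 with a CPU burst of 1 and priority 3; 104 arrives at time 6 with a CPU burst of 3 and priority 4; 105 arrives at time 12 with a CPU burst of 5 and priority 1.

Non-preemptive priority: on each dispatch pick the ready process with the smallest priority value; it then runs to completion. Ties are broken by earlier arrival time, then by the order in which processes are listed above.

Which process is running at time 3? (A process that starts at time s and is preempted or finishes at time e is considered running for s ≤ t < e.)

Timeline: | 101 0-5 | 103 5-6 | 104 6-9 | 102 9-14 | 105 14-19 |
Completion: 101=5  102=14  103=6  104=9  105=19

101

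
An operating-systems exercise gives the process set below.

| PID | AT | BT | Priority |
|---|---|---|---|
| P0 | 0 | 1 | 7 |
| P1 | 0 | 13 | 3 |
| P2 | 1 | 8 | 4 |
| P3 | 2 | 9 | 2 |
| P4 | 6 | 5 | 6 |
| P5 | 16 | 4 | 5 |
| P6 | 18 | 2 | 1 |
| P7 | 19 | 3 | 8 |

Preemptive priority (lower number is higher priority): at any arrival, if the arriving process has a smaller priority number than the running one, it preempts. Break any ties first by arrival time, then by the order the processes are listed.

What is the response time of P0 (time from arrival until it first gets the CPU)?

Gantt: | P1 0-2 | P3 2-11 | P1 11-18 | P6 18-20 | P1 20-24 | P2 24-32 | P5 32-36 | P4 36-41 | P0 41-42 | P7 42-45 |
Completion: P0=42  P1=24  P2=32  P3=11  P4=41  P5=36  P6=20  P7=45
Turnaround (C−A): P0=42  P1=24  P2=31  P3=9  P4=35  P5=20  P6=2  P7=26
Response(P0) = first start − arrival = 41 − 0 = 41

41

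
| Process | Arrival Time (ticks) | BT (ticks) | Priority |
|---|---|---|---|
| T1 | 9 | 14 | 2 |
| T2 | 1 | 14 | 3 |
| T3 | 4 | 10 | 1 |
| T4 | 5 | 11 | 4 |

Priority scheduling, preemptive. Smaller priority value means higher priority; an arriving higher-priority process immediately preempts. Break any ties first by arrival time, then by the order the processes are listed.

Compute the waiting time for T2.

Schedule: | idle 0-1 | T2 1-4 | T3 4-14 | T1 14-28 | T2 28-39 | T4 39-50 |
Completion: T1=28  T2=39  T3=14  T4=50
Turnaround (C−A): T1=19  T2=38  T3=10  T4=45
Waiting(T2) = turnaround − burst = 38 − 14 = 24

24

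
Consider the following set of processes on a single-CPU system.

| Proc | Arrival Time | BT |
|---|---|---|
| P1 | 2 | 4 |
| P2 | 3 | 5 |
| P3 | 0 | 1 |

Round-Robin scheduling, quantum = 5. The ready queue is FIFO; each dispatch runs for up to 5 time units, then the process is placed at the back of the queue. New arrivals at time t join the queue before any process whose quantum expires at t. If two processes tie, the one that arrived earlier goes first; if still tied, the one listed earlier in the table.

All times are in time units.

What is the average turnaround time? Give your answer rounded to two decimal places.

4.33

Timeline: | P3 0-1 | idle 1-2 | P1 2-6 | P2 6-11 |
Completion: P1=6  P2=11  P3=1
Turnaround (C−A): P1=4  P2=8  P3=1
Turnaround times: P1=4, P2=8, P3=1
Average turnaround = (4+8+1) / 3 = 13/3 = 4.33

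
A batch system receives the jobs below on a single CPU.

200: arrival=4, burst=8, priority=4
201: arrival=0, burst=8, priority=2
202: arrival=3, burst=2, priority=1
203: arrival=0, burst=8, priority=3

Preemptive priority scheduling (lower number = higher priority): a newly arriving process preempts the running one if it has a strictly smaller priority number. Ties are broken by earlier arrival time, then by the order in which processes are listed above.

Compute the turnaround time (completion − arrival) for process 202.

2

Timeline: | 201 0-3 | 202 3-5 | 201 5-10 | 203 10-18 | 200 18-26 |
Completion: 200=26  201=10  202=5  203=18
Turnaround(202) = completion − arrival = 5 − 3 = 2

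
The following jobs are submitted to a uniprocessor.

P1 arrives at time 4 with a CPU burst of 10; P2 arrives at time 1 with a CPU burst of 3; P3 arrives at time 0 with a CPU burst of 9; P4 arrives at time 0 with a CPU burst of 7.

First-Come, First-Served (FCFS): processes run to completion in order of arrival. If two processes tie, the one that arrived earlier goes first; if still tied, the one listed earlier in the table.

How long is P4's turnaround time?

16

Gantt: | P3 0-9 | P4 9-16 | P2 16-19 | P1 19-29 |
Completion: P1=29  P2=19  P3=9  P4=16
Turnaround (C−A): P1=25  P2=18  P3=9  P4=16
Turnaround(P4) = completion − arrival = 16 − 0 = 16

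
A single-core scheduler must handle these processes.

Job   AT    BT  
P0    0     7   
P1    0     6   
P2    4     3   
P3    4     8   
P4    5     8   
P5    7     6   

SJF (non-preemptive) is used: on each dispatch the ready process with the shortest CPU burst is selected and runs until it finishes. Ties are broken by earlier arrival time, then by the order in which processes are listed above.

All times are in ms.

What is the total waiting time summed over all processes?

62

Gantt: | P1 0-6 | P2 6-9 | P5 9-15 | P0 15-22 | P3 22-30 | P4 30-38 |
Completion: P0=22  P1=6  P2=9  P3=30  P4=38  P5=15
Waiting = turnaround − burst: P0=15, P1=0, P2=2, P3=18, P4=25, P5=2
Total waiting = 15 + 0 + 2 + 18 + 25 + 2 = 62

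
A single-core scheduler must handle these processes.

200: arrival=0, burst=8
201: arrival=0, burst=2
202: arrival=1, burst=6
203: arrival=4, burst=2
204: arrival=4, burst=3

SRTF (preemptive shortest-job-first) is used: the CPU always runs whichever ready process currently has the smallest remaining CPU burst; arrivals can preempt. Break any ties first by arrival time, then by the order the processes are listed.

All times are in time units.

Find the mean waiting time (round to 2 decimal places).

Schedule: | 201 0-2 | 202 2-4 | 203 4-6 | 204 6-9 | 202 9-13 | 200 13-21 |
Completion: 200=21  201=2  202=13  203=6  204=9
Turnaround (C−A): 200=21  201=2  202=12  203=2  204=5
Waiting times: 200=13, 201=0, 202=6, 203=0, 204=2
Average waiting = (13+0+6+0+2) / 5 = 21/5 = 4.20

4.20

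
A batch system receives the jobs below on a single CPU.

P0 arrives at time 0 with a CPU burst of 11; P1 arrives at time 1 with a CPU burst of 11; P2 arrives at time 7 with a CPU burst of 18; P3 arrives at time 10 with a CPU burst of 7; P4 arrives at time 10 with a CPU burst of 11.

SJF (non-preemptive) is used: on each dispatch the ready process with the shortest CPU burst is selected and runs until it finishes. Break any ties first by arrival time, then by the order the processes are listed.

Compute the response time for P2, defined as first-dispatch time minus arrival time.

Schedule: | P0 0-11 | P3 11-18 | P1 18-29 | P4 29-40 | P2 40-58 |
Completion: P0=11  P1=29  P2=58  P3=18  P4=40
Turnaround (C−A): P0=11  P1=28  P2=51  P3=8  P4=30
Response(P2) = first start − arrival = 40 − 7 = 33

33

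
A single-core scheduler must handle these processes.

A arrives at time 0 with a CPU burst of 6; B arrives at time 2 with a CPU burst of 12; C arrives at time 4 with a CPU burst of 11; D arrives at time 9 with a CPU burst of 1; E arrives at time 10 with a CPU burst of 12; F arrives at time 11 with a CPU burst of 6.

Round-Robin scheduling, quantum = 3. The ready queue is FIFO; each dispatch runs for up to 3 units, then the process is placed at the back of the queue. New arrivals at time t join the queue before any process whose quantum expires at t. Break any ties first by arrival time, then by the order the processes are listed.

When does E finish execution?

48

Schedule: | A 0-3 | B 3-6 | A 6-9 | C 9-12 | B 12-15 | D 15-16 | E 16-19 | F 19-22 | C 22-25 | B 25-28 | E 28-31 | F 31-34 | C 34-37 | B 37-40 | E 40-43 | C 43-45 | E 45-48 |
Completion: A=9  B=40  C=45  D=16  E=48  F=34
Turnaround (C−A): A=9  B=38  C=41  D=7  E=38  F=23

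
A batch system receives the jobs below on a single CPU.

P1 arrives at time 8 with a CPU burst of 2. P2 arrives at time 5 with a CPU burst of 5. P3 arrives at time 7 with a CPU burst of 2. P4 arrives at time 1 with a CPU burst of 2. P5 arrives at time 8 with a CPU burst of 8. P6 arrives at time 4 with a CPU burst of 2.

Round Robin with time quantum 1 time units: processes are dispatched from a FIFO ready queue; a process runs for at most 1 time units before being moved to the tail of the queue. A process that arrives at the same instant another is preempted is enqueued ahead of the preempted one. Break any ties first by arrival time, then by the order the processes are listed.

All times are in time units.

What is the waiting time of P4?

0

Schedule: | idle 0-1 | P4 1-3 | idle 3-4 | P6 4-5 | P2 5-6 | P6 6-7 | P2 7-8 | P3 8-9 | P1 9-10 | P5 10-11 | P2 11-12 | P3 12-13 | P1 13-14 | P5 14-15 | P2 15-16 | P5 16-17 | P2 17-18 | P5 18-23 |
Completion: P1=14  P2=18  P3=13  P4=3  P5=23  P6=7
Turnaround (C−A): P1=6  P2=13  P3=6  P4=2  P5=15  P6=3
Waiting(P4) = turnaround − burst = 2 − 2 = 0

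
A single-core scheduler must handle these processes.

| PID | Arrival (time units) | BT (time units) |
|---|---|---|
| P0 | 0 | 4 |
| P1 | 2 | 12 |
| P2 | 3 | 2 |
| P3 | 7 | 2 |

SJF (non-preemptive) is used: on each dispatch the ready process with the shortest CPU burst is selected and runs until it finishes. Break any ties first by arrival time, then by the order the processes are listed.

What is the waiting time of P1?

Schedule: | P0 0-4 | P2 4-6 | P1 6-18 | P3 18-20 |
Completion: P0=4  P1=18  P2=6  P3=20
Turnaround (C−A): P0=4  P1=16  P2=3  P3=13
Waiting(P1) = turnaround − burst = 16 − 12 = 4

4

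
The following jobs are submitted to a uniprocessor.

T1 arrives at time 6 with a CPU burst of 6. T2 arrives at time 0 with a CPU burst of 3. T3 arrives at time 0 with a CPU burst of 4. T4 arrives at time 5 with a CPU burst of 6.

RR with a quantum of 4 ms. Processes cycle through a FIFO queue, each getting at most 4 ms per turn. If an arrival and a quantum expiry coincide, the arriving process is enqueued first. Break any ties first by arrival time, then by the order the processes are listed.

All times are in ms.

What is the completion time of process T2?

3

Schedule: | T2 0-3 | T3 3-7 | T4 7-11 | T1 11-15 | T4 15-17 | T1 17-19 |
Completion: T1=19  T2=3  T3=7  T4=17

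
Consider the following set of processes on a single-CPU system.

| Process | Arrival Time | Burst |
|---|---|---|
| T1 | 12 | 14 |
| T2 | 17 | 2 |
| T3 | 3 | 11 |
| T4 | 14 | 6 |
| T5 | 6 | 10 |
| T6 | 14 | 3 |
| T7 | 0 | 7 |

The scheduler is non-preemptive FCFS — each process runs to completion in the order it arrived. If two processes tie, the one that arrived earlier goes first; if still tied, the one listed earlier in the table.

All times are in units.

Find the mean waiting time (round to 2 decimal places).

Schedule: | T7 0-7 | T3 7-18 | T5 18-28 | T1 28-42 | T4 42-48 | T6 48-51 | T2 51-53 |
Completion: T1=42  T2=53  T3=18  T4=48  T5=28  T6=51  T7=7
Turnaround (C−A): T1=30  T2=36  T3=15  T4=34  T5=22  T6=37  T7=7
Waiting times: T1=16, T2=34, T3=4, T4=28, T5=12, T6=34, T7=0
Average waiting = (16+34+4+28+12+34+0) / 7 = 128/7 = 18.29

18.29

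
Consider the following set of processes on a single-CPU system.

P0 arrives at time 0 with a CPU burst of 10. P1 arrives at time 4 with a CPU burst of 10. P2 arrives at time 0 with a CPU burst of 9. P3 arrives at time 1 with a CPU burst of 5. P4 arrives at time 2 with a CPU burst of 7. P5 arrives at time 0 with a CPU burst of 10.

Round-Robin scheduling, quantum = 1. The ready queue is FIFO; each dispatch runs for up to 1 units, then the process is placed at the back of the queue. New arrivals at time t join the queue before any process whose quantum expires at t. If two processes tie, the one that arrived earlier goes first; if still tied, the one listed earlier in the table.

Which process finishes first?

Timeline: | P0 0-1 | P2 1-2 | P5 2-3 | P3 3-4 | P0 4-5 | P4 5-6 | P2 6-7 | P5 7-8 | P1 8-9 | P3 9-10 | P0 10-11 | P4 11-12 | P2 12-13 | P5 13-14 | P1 14-15 | P3 15-16 | P0 16-17 | P4 17-18 | P2 18-19 | P5 19-20 | P1 20-21 | P3 21-22 | P0 22-23 | P4 23-24 | P2 24-25 | P5 25-26 | P1 26-27 | P3 27-28 | P0 28-29 | P4 29-30 | P2 30-31 | P5 31-32 | P1 32-33 | P0 33-34 | P4 34-35 | P2 35-36 | P5 36-37 | P1 37-38 | P0 38-39 | P4 39-40 | P2 40-41 | P5 41-42 | P1 42-43 | P0 43-44 | P2 44-45 | P5 45-46 | P1 46-47 | P0 47-48 | P5 48-49 | P1 49-51 |
Completion: P0=48  P1=51  P2=45  P3=28  P4=40  P5=49
Turnaround (C−A): P0=48  P1=47  P2=45  P3=27  P4=38  P5=49
Finish order: P3 → P4 → P2 → P0 → P5 → P1

P3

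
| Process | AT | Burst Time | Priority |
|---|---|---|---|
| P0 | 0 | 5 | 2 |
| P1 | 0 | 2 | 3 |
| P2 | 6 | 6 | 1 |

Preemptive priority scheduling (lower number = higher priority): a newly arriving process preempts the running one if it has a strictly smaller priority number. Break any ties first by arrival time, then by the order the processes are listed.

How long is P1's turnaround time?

Timeline: | P0 0-5 | P1 5-6 | P2 6-12 | P1 12-13 |
Completion: P0=5  P1=13  P2=12
Turnaround(P1) = completion − arrival = 13 − 0 = 13

13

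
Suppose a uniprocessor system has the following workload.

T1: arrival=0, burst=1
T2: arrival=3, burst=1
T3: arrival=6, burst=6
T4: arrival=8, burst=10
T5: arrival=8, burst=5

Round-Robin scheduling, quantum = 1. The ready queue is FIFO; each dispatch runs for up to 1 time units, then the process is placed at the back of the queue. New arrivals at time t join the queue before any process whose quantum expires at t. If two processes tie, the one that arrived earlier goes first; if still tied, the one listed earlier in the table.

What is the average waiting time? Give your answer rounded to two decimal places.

Timeline: | T1 0-1 | idle 1-3 | T2 3-4 | idle 4-6 | T3 6-8 | T4 8-9 | T5 9-10 | T3 10-11 | T4 11-12 | T5 12-13 | T3 13-14 | T4 14-15 | T5 15-16 | T3 16-17 | T4 17-18 | T5 18-19 | T3 19-20 | T4 20-21 | T5 21-22 | T4 22-27 |
Completion: T1=1  T2=4  T3=20  T4=27  T5=22
Turnaround (C−A): T1=1  T2=1  T3=14  T4=19  T5=14
Waiting times: T1=0, T2=0, T3=8, T4=9, T5=9
Average waiting = (0+0+8+9+9) / 5 = 26/5 = 5.20

5.20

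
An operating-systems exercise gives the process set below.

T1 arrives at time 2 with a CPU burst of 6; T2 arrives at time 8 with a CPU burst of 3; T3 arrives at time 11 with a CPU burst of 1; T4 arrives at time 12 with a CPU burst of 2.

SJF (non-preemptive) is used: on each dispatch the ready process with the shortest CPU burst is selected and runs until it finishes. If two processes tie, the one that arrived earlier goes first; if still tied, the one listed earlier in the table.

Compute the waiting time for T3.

0

Gantt: | idle 0-2 | T1 2-8 | T2 8-11 | T3 11-12 | T4 12-14 |
Completion: T1=8  T2=11  T3=12  T4=14
Turnaround (C−A): T1=6  T2=3  T3=1  T4=2
Waiting(T3) = turnaround − burst = 1 − 1 = 0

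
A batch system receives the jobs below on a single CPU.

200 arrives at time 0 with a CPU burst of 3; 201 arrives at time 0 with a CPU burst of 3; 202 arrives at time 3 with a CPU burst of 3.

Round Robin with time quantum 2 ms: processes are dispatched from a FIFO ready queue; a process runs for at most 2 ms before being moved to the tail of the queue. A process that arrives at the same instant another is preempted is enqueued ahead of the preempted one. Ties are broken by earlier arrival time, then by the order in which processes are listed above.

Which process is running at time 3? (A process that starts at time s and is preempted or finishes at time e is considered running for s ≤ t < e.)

Schedule: | 200 0-2 | 201 2-4 | 200 4-5 | 202 5-7 | 201 7-8 | 202 8-9 |
Completion: 200=5  201=8  202=9
Turnaround (C−A): 200=5  201=8  202=6

201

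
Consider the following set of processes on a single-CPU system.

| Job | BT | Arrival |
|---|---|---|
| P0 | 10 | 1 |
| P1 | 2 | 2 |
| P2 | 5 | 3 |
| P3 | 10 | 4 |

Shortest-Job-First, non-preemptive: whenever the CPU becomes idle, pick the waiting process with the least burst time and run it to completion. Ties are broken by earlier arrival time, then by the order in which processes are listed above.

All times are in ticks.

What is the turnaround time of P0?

Schedule: | idle 0-1 | P0 1-11 | P1 11-13 | P2 13-18 | P3 18-28 |
Completion: P0=11  P1=13  P2=18  P3=28
Turnaround (C−A): P0=10  P1=11  P2=15  P3=24
Turnaround(P0) = completion − arrival = 11 − 1 = 10

10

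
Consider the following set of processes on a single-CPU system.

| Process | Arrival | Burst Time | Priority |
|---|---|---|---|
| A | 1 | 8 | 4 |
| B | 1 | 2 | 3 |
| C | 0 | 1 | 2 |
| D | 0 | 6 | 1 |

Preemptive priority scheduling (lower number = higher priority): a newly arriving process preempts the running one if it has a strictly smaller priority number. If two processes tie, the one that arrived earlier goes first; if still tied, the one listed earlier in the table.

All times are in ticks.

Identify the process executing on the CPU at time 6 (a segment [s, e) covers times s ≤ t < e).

C

Timeline: | D 0-6 | C 6-7 | B 7-9 | A 9-17 |
Completion: A=17  B=9  C=7  D=6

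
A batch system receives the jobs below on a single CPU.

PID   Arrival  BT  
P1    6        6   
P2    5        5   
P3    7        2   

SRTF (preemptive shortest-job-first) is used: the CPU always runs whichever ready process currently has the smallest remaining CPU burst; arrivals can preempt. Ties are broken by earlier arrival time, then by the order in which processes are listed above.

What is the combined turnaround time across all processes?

Gantt: | idle 0-5 | P2 5-7 | P3 7-9 | P2 9-12 | P1 12-18 |
Completion: P1=18  P2=12  P3=9
Turnaround (C−A): P1=12  P2=7  P3=2
Turnaround = completion − arrival: P1=12, P2=7, P3=2
Total turnaround = 12 + 7 + 2 = 21

21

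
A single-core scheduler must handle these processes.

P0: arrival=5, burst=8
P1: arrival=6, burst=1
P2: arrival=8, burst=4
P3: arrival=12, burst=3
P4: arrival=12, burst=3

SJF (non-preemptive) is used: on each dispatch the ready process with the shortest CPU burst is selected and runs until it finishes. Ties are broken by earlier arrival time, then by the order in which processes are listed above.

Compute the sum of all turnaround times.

45

Schedule: | idle 0-5 | P0 5-13 | P1 13-14 | P3 14-17 | P4 17-20 | P2 20-24 |
Completion: P0=13  P1=14  P2=24  P3=17  P4=20
Turnaround (C−A): P0=8  P1=8  P2=16  P3=5  P4=8
Turnaround = completion − arrival: P0=8, P1=8, P2=16, P3=5, P4=8
Total turnaround = 8 + 8 + 16 + 5 + 8 = 45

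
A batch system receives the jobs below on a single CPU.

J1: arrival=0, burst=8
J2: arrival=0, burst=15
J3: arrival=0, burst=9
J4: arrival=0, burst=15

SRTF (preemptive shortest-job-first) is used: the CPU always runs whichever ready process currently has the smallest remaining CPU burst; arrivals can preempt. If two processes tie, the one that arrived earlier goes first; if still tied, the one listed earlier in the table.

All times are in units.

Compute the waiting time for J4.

Timeline: | J1 0-8 | J3 8-17 | J2 17-32 | J4 32-47 |
Completion: J1=8  J2=32  J3=17  J4=47
Turnaround (C−A): J1=8  J2=32  J3=17  J4=47
Waiting(J4) = turnaround − burst = 47 − 15 = 32

32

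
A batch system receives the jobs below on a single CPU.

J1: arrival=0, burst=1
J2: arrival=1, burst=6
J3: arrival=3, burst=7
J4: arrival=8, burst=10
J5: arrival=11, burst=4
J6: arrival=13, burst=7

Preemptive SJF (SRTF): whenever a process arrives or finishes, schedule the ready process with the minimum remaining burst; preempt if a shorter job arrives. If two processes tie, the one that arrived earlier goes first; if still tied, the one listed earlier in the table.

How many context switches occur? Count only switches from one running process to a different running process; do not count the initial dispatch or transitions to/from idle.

5

Schedule: | J1 0-1 | J2 1-7 | J3 7-14 | J5 14-18 | J6 18-25 | J4 25-35 |
Completion: J1=1  J2=7  J3=14  J4=35  J5=18  J6=25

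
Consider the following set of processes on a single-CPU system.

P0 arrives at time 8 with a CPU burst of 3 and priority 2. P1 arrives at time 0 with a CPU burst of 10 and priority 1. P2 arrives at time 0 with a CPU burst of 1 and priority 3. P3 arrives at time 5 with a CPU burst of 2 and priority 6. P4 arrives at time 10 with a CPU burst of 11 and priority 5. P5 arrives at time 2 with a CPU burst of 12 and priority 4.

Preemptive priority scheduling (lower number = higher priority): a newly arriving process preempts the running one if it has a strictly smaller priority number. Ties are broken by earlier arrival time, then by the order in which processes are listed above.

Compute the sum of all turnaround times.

Timeline: | P1 0-10 | P0 10-13 | P2 13-14 | P5 14-26 | P4 26-37 | P3 37-39 |
Completion: P0=13  P1=10  P2=14  P3=39  P4=37  P5=26
Turnaround (C−A): P0=5  P1=10  P2=14  P3=34  P4=27  P5=24
Turnaround = completion − arrival: P0=5, P1=10, P2=14, P3=34, P4=27, P5=24
Total turnaround = 5 + 10 + 14 + 34 + 27 + 24 = 114

114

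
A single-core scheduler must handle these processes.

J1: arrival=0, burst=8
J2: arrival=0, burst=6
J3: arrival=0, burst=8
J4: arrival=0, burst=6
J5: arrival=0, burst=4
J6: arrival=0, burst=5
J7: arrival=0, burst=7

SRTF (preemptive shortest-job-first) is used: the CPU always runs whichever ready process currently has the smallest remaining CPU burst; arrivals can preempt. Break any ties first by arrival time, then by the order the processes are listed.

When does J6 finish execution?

Gantt: | J5 0-4 | J6 4-9 | J2 9-15 | J4 15-21 | J7 21-28 | J1 28-36 | J3 36-44 |
Completion: J1=36  J2=15  J3=44  J4=21  J5=4  J6=9  J7=28

9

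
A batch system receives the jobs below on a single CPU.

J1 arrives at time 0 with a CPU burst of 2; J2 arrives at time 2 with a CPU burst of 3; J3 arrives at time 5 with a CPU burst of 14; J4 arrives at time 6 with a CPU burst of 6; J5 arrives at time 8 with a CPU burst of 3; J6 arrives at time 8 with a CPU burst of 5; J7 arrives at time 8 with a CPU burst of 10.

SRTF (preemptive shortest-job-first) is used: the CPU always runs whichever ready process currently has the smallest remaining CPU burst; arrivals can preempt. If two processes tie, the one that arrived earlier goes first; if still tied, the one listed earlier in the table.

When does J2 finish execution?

5

Gantt: | J1 0-2 | J2 2-5 | J3 5-6 | J4 6-8 | J5 8-11 | J4 11-15 | J6 15-20 | J7 20-30 | J3 30-43 |
Completion: J1=2  J2=5  J3=43  J4=15  J5=11  J6=20  J7=30
Turnaround (C−A): J1=2  J2=3  J3=38  J4=9  J5=3  J6=12  J7=22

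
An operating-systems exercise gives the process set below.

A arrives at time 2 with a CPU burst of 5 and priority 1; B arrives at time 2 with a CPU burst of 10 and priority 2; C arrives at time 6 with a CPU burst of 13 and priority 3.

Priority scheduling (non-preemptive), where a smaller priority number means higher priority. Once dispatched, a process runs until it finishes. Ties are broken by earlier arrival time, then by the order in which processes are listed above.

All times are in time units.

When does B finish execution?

Gantt: | idle 0-2 | A 2-7 | B 7-17 | C 17-30 |
Completion: A=7  B=17  C=30

17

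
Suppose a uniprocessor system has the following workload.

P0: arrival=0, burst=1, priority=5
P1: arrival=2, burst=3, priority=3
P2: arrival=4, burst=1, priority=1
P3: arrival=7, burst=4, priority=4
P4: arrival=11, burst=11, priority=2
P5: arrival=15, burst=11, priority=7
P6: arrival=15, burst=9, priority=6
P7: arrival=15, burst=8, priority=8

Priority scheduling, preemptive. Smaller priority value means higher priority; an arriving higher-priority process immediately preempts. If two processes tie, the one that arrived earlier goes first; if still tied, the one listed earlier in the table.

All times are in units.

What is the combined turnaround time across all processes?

99

Gantt: | P0 0-1 | idle 1-2 | P1 2-4 | P2 4-5 | P1 5-6 | idle 6-7 | P3 7-11 | P4 11-22 | P6 22-31 | P5 31-42 | P7 42-50 |
Completion: P0=1  P1=6  P2=5  P3=11  P4=22  P5=42  P6=31  P7=50
Turnaround (C−A): P0=1  P1=4  P2=1  P3=4  P4=11  P5=27  P6=16  P7=35
Turnaround = completion − arrival: P0=1, P1=4, P2=1, P3=4, P4=11, P5=27, P6=16, P7=35
Total turnaround = 1 + 4 + 1 + 4 + 11 + 27 + 16 + 35 = 99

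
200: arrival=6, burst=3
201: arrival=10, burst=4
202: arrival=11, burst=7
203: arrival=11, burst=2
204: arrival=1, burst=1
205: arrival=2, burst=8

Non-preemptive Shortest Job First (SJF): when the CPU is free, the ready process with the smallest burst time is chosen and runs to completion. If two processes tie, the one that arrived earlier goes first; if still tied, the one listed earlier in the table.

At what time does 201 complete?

19

Timeline: | idle 0-1 | 204 1-2 | 205 2-10 | 200 10-13 | 203 13-15 | 201 15-19 | 202 19-26 |
Completion: 200=13  201=19  202=26  203=15  204=2  205=10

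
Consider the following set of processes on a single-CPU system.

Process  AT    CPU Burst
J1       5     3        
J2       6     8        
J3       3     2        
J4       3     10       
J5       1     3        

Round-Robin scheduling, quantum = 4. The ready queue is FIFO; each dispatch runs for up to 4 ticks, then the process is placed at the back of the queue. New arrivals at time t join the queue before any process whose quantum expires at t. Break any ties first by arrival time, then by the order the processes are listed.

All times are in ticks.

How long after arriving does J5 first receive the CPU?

Schedule: | idle 0-1 | J5 1-4 | J3 4-6 | J4 6-10 | J1 10-13 | J2 13-17 | J4 17-21 | J2 21-25 | J4 25-27 |
Completion: J1=13  J2=25  J3=6  J4=27  J5=4
Response(J5) = first start − arrival = 1 − 1 = 0

0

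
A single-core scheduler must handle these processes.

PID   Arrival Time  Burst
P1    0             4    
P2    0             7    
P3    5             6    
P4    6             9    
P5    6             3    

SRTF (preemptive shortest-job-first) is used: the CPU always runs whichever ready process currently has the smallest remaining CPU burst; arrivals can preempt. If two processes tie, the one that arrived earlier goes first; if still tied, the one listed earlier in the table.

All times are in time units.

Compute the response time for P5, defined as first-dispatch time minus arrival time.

Timeline: | P1 0-4 | P2 4-6 | P5 6-9 | P2 9-14 | P3 14-20 | P4 20-29 |
Completion: P1=4  P2=14  P3=20  P4=29  P5=9
Response(P5) = first start − arrival = 6 − 6 = 0

0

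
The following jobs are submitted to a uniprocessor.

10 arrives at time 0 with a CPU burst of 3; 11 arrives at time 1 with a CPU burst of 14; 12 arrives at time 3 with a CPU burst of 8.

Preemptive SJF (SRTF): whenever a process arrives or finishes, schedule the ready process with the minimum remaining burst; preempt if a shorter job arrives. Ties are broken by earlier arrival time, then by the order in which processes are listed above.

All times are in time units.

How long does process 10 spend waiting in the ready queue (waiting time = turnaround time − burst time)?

Gantt: | 10 0-3 | 12 3-11 | 11 11-25 |
Completion: 10=3  11=25  12=11
Turnaround (C−A): 10=3  11=24  12=8
Waiting(10) = turnaround − burst = 3 − 3 = 0

0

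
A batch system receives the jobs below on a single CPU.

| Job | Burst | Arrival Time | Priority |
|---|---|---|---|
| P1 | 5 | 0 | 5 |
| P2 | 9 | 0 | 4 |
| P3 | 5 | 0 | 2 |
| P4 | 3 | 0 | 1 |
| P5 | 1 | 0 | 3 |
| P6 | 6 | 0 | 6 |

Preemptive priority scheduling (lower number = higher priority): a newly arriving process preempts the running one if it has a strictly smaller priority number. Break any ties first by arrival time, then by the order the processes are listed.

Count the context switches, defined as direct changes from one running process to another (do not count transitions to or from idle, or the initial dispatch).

Timeline: | P4 0-3 | P3 3-8 | P5 8-9 | P2 9-18 | P1 18-23 | P6 23-29 |
Completion: P1=23  P2=18  P3=8  P4=3  P5=9  P6=29
Turnaround (C−A): P1=23  P2=18  P3=8  P4=3  P5=9  P6=29

5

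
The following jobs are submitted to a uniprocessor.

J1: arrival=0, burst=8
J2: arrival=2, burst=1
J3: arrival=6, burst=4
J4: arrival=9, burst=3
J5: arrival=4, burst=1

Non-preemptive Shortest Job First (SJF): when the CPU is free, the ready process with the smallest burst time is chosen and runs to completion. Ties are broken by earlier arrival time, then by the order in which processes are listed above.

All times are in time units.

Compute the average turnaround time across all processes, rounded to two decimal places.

Timeline: | J1 0-8 | J2 8-9 | J5 9-10 | J4 10-13 | J3 13-17 |
Completion: J1=8  J2=9  J3=17  J4=13  J5=10
Turnaround times: J1=8, J2=7, J3=11, J4=4, J5=6
Average turnaround = (8+7+11+4+6) / 5 = 36/5 = 7.20

7.20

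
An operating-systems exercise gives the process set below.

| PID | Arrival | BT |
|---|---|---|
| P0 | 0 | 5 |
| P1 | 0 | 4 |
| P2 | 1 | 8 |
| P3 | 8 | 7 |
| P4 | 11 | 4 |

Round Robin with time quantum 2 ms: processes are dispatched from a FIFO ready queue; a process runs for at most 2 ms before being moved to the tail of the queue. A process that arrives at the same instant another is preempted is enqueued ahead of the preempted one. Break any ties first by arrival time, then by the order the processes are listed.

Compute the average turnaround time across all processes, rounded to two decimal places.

Timeline: | P0 0-2 | P1 2-4 | P2 4-6 | P0 6-8 | P1 8-10 | P2 10-12 | P3 12-14 | P0 14-15 | P4 15-17 | P2 17-19 | P3 19-21 | P4 21-23 | P2 23-25 | P3 25-28 |
Completion: P0=15  P1=10  P2=25  P3=28  P4=23
Turnaround (C−A): P0=15  P1=10  P2=24  P3=20  P4=12
Turnaround times: P0=15, P1=10, P2=24, P3=20, P4=12
Average turnaround = (15+10+24+20+12) / 5 = 81/5 = 16.20

16.20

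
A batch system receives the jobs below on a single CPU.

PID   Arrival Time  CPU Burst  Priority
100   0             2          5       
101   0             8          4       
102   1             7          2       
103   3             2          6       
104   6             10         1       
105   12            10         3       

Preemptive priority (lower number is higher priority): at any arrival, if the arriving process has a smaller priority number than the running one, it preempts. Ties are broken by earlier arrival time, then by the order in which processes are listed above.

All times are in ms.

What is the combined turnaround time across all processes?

Schedule: | 101 0-1 | 102 1-6 | 104 6-16 | 102 16-18 | 105 18-28 | 101 28-35 | 100 35-37 | 103 37-39 |
Completion: 100=37  101=35  102=18  103=39  104=16  105=28
Turnaround (C−A): 100=37  101=35  102=17  103=36  104=10  105=16
Turnaround = completion − arrival: 100=37, 101=35, 102=17, 103=36, 104=10, 105=16
Total turnaround = 37 + 35 + 17 + 36 + 10 + 16 = 151

151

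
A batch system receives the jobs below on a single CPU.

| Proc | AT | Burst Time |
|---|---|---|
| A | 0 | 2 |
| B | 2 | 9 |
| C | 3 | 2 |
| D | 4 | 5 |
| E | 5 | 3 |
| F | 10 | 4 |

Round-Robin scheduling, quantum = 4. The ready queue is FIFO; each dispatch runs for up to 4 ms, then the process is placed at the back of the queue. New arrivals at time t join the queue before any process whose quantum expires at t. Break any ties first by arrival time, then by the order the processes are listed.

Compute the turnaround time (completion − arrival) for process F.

Timeline: | A 0-2 | B 2-6 | C 6-8 | D 8-12 | E 12-15 | B 15-19 | F 19-23 | D 23-24 | B 24-25 |
Completion: A=2  B=25  C=8  D=24  E=15  F=23
Turnaround (C−A): A=2  B=23  C=5  D=20  E=10  F=13
Turnaround(F) = completion − arrival = 23 − 10 = 13

13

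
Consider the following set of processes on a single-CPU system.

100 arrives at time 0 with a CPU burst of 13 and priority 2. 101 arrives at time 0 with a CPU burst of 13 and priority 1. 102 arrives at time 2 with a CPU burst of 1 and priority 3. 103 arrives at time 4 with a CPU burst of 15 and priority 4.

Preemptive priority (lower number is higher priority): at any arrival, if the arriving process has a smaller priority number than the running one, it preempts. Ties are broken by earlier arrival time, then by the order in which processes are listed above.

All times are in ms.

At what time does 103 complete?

42

Timeline: | 101 0-13 | 100 13-26 | 102 26-27 | 103 27-42 |
Completion: 100=26  101=13  102=27  103=42
Turnaround (C−A): 100=26  101=13  102=25  103=38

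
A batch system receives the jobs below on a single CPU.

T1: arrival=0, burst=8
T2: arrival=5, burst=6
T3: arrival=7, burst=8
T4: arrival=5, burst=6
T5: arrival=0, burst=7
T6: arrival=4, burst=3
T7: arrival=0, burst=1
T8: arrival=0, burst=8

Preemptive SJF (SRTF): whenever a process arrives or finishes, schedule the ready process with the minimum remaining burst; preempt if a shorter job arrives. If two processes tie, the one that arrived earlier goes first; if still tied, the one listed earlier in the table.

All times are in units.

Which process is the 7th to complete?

T8

Schedule: | T7 0-1 | T5 1-4 | T6 4-7 | T5 7-11 | T2 11-17 | T4 17-23 | T1 23-31 | T8 31-39 | T3 39-47 |
Completion: T1=31  T2=17  T3=47  T4=23  T5=11  T6=7  T7=1  T8=39
Turnaround (C−A): T1=31  T2=12  T3=40  T4=18  T5=11  T6=3  T7=1  T8=39
Finish order: T7 → T6 → T5 → T2 → T4 → T1 → T8 → T3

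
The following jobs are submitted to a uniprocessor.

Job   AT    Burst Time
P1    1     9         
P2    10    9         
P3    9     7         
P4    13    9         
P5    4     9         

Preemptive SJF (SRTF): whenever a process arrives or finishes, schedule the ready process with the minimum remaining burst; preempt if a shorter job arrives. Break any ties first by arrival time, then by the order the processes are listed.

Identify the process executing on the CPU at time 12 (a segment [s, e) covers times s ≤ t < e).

P3

Gantt: | idle 0-1 | P1 1-10 | P3 10-17 | P5 17-26 | P2 26-35 | P4 35-44 |
Completion: P1=10  P2=35  P3=17  P4=44  P5=26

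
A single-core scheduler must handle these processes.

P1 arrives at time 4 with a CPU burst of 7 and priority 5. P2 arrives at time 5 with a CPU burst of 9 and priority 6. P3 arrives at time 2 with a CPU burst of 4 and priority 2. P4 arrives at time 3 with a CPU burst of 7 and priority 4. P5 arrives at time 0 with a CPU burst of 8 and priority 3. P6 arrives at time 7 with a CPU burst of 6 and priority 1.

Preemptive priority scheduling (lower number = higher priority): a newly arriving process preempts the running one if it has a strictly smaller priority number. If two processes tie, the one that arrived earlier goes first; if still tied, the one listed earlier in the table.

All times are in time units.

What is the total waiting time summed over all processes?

73

Schedule: | P5 0-2 | P3 2-6 | P5 6-7 | P6 7-13 | P5 13-18 | P4 18-25 | P1 25-32 | P2 32-41 |
Completion: P1=32  P2=41  P3=6  P4=25  P5=18  P6=13
Turnaround (C−A): P1=28  P2=36  P3=4  P4=22  P5=18  P6=6
Waiting = turnaround − burst: P1=21, P2=27, P3=0, P4=15, P5=10, P6=0
Total waiting = 21 + 27 + 0 + 15 + 10 + 0 = 73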